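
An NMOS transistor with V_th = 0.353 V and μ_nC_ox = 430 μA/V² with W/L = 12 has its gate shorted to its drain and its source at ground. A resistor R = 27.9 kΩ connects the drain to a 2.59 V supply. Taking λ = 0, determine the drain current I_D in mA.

With gate tied to drain, V_GS = V_DS ≥ V_GS − V_th, so the device is in saturation.
k_n = μ_nC_ox · (W/L) = 5.16 mA/V².
KCL at the drain: ½ k_n (V_GS − V_th)² = (V_DD − V_GS)/R.
Let x = V_GS − 0.353. Then 72 x² + x − 2.237 = 0, giving x = 0.169 V (positive root), so V_GS = 0.522 V.
I_D = (V_DD − V_GS)/R = (2.59 − 0.522) / 27.9 = 0.0741 mA.

I_D = 0.0741 mA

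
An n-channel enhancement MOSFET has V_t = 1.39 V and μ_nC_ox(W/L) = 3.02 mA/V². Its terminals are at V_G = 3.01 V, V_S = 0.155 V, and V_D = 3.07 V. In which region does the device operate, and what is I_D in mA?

V_GS = V_G − V_S = 3.01 − 0.155 = 2.85 V; V_DS = V_D − V_S = 3.07 − 0.155 = 2.92 V.
V_ov = V_GS − V_t = 2.85 − 1.39 = 1.47 V.
Since V_DS = 2.92 V ≥ V_ov = 1.47 V, the device is in saturation.
I_D = ½ k_n V_ov² = 0.5 × 3.02 × 1.47² = 3.24 mA.

Saturation; I_D = 3.24 mA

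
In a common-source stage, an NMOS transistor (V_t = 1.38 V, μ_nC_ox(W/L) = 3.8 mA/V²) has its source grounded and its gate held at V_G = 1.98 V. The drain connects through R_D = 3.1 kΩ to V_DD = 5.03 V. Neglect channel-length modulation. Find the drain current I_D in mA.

V_GS = V_G = 1.98 V, so V_ov = 1.98 − 1.38 = 0.6 V.
Assume saturation: I_D = ½ k_n V_ov² = 0.5 × 3.8 × 0.6² = 0.684 mA, giving V_DS = V_DD − I_D R_D = 5.03 − 0.684 × 3.1 = 2.91 V.
V_DS = 2.91 V ≥ V_ov = 0.6 V, confirming saturation.

I_D = 0.684 mA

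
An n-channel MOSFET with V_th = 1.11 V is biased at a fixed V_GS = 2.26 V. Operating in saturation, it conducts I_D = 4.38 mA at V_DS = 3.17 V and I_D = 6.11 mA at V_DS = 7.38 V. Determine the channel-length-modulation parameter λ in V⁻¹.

With V_GS fixed, I_D ∝ (1 + λ V_DS) in saturation, so I_D2/I_D1 = (1 + λ V_DS2)/(1 + λ V_DS1).
6.11/4.38 = 1.395 = (1 + 7.38 λ)/(1 + 3.17 λ).
Solving: λ (I_D1 V_DS2 − I_D2 V_DS1) = I_D2 − I_D1, so λ = (6.11 − 4.38) / (4.38 × 7.38 − 6.11 × 3.17) = 1.73 / 13 = 0.134 V⁻¹.

λ = 0.134 V⁻¹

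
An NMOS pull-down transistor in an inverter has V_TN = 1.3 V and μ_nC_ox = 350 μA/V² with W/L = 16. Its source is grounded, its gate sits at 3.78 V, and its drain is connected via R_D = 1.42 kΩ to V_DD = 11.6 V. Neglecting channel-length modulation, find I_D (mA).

I_D = 7.72 mA

V_GS = V_G = 3.78 V, so V_ov = 3.78 − 1.3 = 2.48 V.
k_n = μ_nC_ox · (W/L) = 5.6 mA/V².
Assume saturation: I_D = ½ k_n V_ov² = 0.5 × 5.6 × 2.48² = 17.2 mA, giving V_DS = V_DD − I_D R_D = 11.6 − 17.2 × 1.42 = -12.9 V.
But -12.9 V < V_ov = 2.48 V, so the device is actually in triode.
In triode I_D = k_n[V_ov V_DS − ½ V_DS²] and I_D = (V_DD − V_DS)/R_D. Equating: 3.98 V_DS² − 20.72 V_DS + 11.6 = 0, giving V_DS = 0.638 V (the root below V_ov).
I_D = (11.6 − 0.638) / 1.42 = 7.72 mA.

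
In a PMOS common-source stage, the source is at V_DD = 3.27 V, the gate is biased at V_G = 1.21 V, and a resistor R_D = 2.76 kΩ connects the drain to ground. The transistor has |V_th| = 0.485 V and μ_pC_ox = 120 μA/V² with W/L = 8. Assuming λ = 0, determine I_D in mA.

I_D = 0.897 mA

V_SG = V_DD − V_G = 3.27 − 1.21 = 2.06 V, so V_ov = 2.06 − 0.485 = 1.58 V.
k_p = μ_pC_ox · (W/L) = 0.96 mA/V².
Assume saturation: I_D = ½ k_p V_ov² = 0.5 × 0.96 × 1.58² = 1.19 mA, giving V_SD = V_DD − I_D R_D = 3.27 − 1.19 × 2.76 = -0.0163 V.
But -0.0163 V < V_ov = 1.58 V, so the device is actually in triode.
In triode I_D = k_p[V_ov V_SD − ½ V_SD²] and I_D = (V_DD − V_SD)/R_D. Equating: 1.32 V_SD² − 5.173 V_SD + 3.27 = 0, giving V_SD = 0.793 V (the root below V_ov).
I_D = (3.27 − 0.793) / 2.76 = 0.897 mA.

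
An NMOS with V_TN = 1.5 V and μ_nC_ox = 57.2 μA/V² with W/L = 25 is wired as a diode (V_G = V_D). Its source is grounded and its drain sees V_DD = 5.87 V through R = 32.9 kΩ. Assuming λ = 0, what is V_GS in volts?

V_GS = 1.91 V

With gate tied to drain, V_GS = V_DS ≥ V_GS − V_TN, so the device is in saturation.
k_n = μ_nC_ox · (W/L) = 1.43 mA/V².
KCL at the drain: ½ k_n (V_GS − V_TN)² = (V_DD − V_GS)/R.
Let x = V_GS − 1.5. Then 23.5 x² + x − 4.37 = 0, giving x = 0.41 V (positive root), so V_GS = 1.91 V.
I_D = (V_DD − V_GS)/R = (5.87 − 1.91) / 32.9 = 0.12 mA.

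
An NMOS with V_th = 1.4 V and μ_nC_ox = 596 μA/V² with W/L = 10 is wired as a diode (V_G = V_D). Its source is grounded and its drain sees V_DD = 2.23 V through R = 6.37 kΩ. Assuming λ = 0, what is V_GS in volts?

With gate tied to drain, V_GS = V_DS ≥ V_GS − V_th, so the device is in saturation.
k_n = μ_nC_ox · (W/L) = 5.96 mA/V².
KCL at the drain: ½ k_n (V_GS − V_th)² = (V_DD − V_GS)/R.
Let x = V_GS − 1.4. Then 19 x² + x − 0.83 = 0, giving x = 0.184 V (positive root), so V_GS = 1.58 V.
I_D = (V_DD − V_GS)/R = (2.23 − 1.58) / 6.37 = 0.101 mA.

V_GS = 1.58 V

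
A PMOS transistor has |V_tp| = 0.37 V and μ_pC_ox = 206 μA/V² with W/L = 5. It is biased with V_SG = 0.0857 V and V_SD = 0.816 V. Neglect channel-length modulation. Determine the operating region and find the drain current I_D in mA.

V_SG = 0.0857 V < |V_tp| = 0.37 V, so the transistor is in cutoff.

Cutoff; I_D = 0 mA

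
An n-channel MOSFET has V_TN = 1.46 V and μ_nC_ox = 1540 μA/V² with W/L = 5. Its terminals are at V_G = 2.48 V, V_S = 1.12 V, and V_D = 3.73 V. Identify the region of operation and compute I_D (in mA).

Cutoff; I_D = 0 mA

V_GS = V_G − V_S = 2.48 − 1.12 = 1.36 V; V_DS = V_D − V_S = 3.73 − 1.12 = 2.61 V.
V_GS = 1.36 V < V_TN = 1.46 V, so the transistor is in cutoff.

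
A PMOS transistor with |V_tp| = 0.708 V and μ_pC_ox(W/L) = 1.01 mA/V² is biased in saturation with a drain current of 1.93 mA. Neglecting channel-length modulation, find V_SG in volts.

In saturation I_D = ½ k_p (V_SG − |V_tp|)², so V_SG − |V_tp| = √(2 I_D / k_p) = √(2 × 1.93 / 1.01) = 1.95 V.
V_SG = 0.708 + 1.95 = 2.66 V.

V_SG = 2.66 V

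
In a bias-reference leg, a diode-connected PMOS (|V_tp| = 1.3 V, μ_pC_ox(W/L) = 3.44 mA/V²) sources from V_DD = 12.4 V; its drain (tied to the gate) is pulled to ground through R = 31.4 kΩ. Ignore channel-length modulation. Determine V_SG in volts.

V_SG = 1.74 V

With gate tied to drain, V_SG = V_SD ≥ V_SG − |V_tp|, so the device is in saturation.
KCL at the drain: ½ k_p (V_SG − |V_tp|)² = (V_DD − V_SG)/R.
Let x = V_SG − 1.3. Then 54 x² + x − 11.1 = 0, giving x = 0.444 V (positive root), so V_SG = 1.74 V.
I_D = (V_DD − V_SG)/R = (12.4 − 1.74) / 31.4 = 0.339 mA.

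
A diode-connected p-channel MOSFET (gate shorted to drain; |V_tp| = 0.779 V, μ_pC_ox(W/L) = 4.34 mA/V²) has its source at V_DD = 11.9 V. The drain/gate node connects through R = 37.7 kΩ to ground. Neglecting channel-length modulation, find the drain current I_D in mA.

With gate tied to drain, V_SG = V_SD ≥ V_SG − |V_tp|, so the device is in saturation.
KCL at the drain: ½ k_p (V_SG − |V_tp|)² = (V_DD − V_SG)/R.
Let x = V_SG − 0.779. Then 81.8 x² + x − 11.12 = 0, giving x = 0.363 V (positive root), so V_SG = 1.14 V.
I_D = (V_DD − V_SG)/R = (11.9 − 1.14) / 37.7 = 0.285 mA.

I_D = 0.285 mA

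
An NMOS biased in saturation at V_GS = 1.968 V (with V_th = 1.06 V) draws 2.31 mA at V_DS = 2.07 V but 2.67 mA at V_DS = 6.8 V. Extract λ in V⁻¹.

λ = 0.0354 V⁻¹

With V_GS fixed, I_D ∝ (1 + λ V_DS) in saturation, so I_D2/I_D1 = (1 + λ V_DS2)/(1 + λ V_DS1).
2.67/2.31 = 1.156 = (1 + 6.8 λ)/(1 + 2.07 λ).
Solving: λ (I_D1 V_DS2 − I_D2 V_DS1) = I_D2 − I_D1, so λ = (2.67 − 2.31) / (2.31 × 6.8 − 2.67 × 2.07) = 0.36 / 10.2 = 0.0354 V⁻¹.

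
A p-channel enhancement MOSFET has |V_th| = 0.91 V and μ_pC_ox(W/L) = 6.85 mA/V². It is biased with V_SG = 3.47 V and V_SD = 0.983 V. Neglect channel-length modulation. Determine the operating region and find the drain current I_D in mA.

Triode; I_D = 13.9 mA

V_ov = V_SG − |V_th| = 3.47 − 0.91 = 2.56 V.
Since V_SD = 0.983 V < V_ov = 2.56 V, the device is in the triode region.
I_D = k_p [V_ov · V_SD − ½ V_SD²] = 6.85 × [2.56 × 0.983 − 0.5 × 0.983²] = 13.9 mA.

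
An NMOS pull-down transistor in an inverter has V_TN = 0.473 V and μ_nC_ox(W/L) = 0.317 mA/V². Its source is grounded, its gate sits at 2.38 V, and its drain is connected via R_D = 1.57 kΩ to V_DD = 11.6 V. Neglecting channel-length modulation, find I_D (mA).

V_GS = V_G = 2.38 V, so V_ov = 2.38 − 0.473 = 1.91 V.
Assume saturation: I_D = ½ k_n V_ov² = 0.5 × 0.317 × 1.91² = 0.576 mA, giving V_DS = V_DD − I_D R_D = 11.6 − 0.576 × 1.57 = 10.7 V.
V_DS = 10.7 V ≥ V_ov = 1.91 V, confirming saturation.

I_D = 0.576 mA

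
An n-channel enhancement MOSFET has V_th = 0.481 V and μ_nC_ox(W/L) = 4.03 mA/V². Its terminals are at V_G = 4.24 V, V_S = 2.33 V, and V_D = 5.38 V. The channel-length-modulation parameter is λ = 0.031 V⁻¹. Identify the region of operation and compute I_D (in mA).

V_GS = V_G − V_S = 4.24 − 2.33 = 1.91 V; V_DS = V_D − V_S = 5.38 − 2.33 = 3.05 V.
V_ov = V_GS − V_th = 1.91 − 0.481 = 1.43 V.
Since V_DS = 3.05 V ≥ V_ov = 1.43 V, the device is in saturation.
I_D = ½ k_n V_ov² (1 + λ V_DS) = 0.5 × 4.03 × 1.43² × (1 + 0.031 × 3.05) = 4.5 mA.

Saturation; I_D = 4.50 mA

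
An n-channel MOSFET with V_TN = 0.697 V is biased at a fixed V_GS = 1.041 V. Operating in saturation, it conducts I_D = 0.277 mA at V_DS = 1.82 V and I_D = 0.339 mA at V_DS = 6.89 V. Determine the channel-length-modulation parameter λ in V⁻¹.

With V_GS fixed, I_D ∝ (1 + λ V_DS) in saturation, so I_D2/I_D1 = (1 + λ V_DS2)/(1 + λ V_DS1).
0.339/0.277 = 1.224 = (1 + 6.89 λ)/(1 + 1.82 λ).
Solving: λ (I_D1 V_DS2 − I_D2 V_DS1) = I_D2 − I_D1, so λ = (0.339 − 0.277) / (0.277 × 6.89 − 0.339 × 1.82) = 0.062 / 1.29 = 0.048 V⁻¹.

λ = 0.0480 V⁻¹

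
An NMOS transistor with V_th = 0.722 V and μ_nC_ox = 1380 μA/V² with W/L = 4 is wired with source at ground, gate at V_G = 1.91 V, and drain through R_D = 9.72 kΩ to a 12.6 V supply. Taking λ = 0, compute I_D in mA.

V_GS = V_G = 1.91 V, so V_ov = 1.91 − 0.722 = 1.19 V.
k_n = μ_nC_ox · (W/L) = 5.52 mA/V².
Assume saturation: I_D = ½ k_n V_ov² = 0.5 × 5.52 × 1.19² = 3.9 mA, giving V_DS = V_DD − I_D R_D = 12.6 − 3.9 × 9.72 = -25.3 V.
But -25.3 V < V_ov = 1.19 V, so the device is actually in triode.
In triode I_D = k_n[V_ov V_DS − ½ V_DS²] and I_D = (V_DD − V_DS)/R_D. Equating: 26.8 V_DS² − 64.74 V_DS + 12.6 = 0, giving V_DS = 0.214 V (the root below V_ov).
I_D = (12.6 − 0.214) / 9.72 = 1.27 mA.

I_D = 1.27 mA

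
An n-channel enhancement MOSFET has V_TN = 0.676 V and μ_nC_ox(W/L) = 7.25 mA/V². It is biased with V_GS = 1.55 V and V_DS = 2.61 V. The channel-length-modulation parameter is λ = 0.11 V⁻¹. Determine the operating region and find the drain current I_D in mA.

Saturation; I_D = 3.56 mA

V_ov = V_GS − V_TN = 1.55 − 0.676 = 0.874 V.
Since V_DS = 2.61 V ≥ V_ov = 0.874 V, the device is in saturation.
I_D = ½ k_n V_ov² (1 + λ V_DS) = 0.5 × 7.25 × 0.874² × (1 + 0.11 × 2.61) = 3.56 mA.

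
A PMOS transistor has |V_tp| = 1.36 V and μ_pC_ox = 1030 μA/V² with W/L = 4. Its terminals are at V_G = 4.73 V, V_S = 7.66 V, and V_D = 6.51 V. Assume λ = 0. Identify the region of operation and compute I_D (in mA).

Triode; I_D = 4.71 mA

V_SG = V_S − V_G = 7.66 − 4.73 = 2.93 V; V_SD = V_S − V_D = 7.66 − 6.51 = 1.15 V.
k_p = μ_pC_ox · (W/L) = 4.12 mA/V².
V_ov = V_SG − |V_tp| = 2.93 − 1.36 = 1.57 V.
Since V_SD = 1.15 V < V_ov = 1.57 V, the device is in the triode region.
I_D = k_p [V_ov · V_SD − ½ V_SD²] = 4.12 × [1.57 × 1.15 − 0.5 × 1.15²] = 4.71 mA.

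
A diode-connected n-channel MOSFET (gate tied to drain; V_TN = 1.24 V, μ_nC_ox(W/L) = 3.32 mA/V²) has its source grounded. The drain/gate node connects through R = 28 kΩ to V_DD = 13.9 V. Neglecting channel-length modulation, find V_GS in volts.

With gate tied to drain, V_GS = V_DS ≥ V_GS − V_TN, so the device is in saturation.
KCL at the drain: ½ k_n (V_GS − V_TN)² = (V_DD − V_GS)/R.
Let x = V_GS − 1.24. Then 46.5 x² + x − 12.66 = 0, giving x = 0.511 V (positive root), so V_GS = 1.75 V.
I_D = (V_DD − V_GS)/R = (13.9 − 1.75) / 28 = 0.434 mA.

V_GS = 1.75 V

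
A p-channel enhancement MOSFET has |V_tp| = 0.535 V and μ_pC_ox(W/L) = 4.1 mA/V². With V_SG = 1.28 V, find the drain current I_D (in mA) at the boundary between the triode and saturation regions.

At the boundary V_SD = V_ov = V_SG − |V_tp| = 1.28 − 0.535 = 0.745 V.
I_D = ½ k_p V_ov² = 0.5 × 4.1 × 0.745² = 1.14 mA.

I_D = 1.14 mA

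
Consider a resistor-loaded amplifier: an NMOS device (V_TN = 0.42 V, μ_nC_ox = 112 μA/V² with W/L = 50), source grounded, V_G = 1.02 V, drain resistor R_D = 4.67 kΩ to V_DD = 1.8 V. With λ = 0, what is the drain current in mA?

V_GS = V_G = 1.02 V, so V_ov = 1.02 − 0.42 = 0.6 V.
k_n = μ_nC_ox · (W/L) = 5.6 mA/V².
Assume saturation: I_D = ½ k_n V_ov² = 0.5 × 5.6 × 0.6² = 1.01 mA, giving V_DS = V_DD − I_D R_D = 1.8 − 1.01 × 4.67 = -2.91 V.
But -2.91 V < V_ov = 0.6 V, so the device is actually in triode.
In triode I_D = k_n[V_ov V_DS − ½ V_DS²] and I_D = (V_DD − V_DS)/R_D. Equating: 13.1 V_DS² − 16.69 V_DS + 1.8 = 0, giving V_DS = 0.119 V (the root below V_ov).
I_D = (1.8 − 0.119) / 4.67 = 0.36 mA.

I_D = 0.360 mA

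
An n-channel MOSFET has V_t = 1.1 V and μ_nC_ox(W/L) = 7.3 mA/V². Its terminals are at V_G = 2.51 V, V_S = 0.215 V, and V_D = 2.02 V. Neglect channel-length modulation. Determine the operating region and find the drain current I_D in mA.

V_GS = V_G − V_S = 2.51 − 0.215 = 2.29 V; V_DS = V_D − V_S = 2.02 − 0.215 = 1.8 V.
V_ov = V_GS − V_t = 2.29 − 1.1 = 1.19 V.
Since V_DS = 1.8 V ≥ V_ov = 1.19 V, the device is in saturation.
I_D = ½ k_n V_ov² = 0.5 × 7.3 × 1.19² = 5.21 mA.

Saturation; I_D = 5.21 mA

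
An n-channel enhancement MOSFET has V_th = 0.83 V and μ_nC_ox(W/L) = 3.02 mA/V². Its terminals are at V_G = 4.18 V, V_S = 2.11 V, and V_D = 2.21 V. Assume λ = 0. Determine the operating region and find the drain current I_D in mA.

Triode; I_D = 0.359 mA

V_GS = V_G − V_S = 4.18 − 2.11 = 2.07 V; V_DS = V_D − V_S = 2.21 − 2.11 = 0.1 V.
V_ov = V_GS − V_th = 2.07 − 0.83 = 1.24 V.
Since V_DS = 0.1 V < V_ov = 1.24 V, the device is in the triode region.
I_D = k_n [V_ov · V_DS − ½ V_DS²] = 3.02 × [1.24 × 0.1 − 0.5 × 0.1²] = 0.359 mA.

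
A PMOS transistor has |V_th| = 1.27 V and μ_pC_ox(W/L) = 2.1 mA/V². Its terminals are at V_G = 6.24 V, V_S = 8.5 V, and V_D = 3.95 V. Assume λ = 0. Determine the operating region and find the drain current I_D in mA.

V_SG = V_S − V_G = 8.5 − 6.24 = 2.26 V; V_SD = V_S − V_D = 8.5 − 3.95 = 4.55 V.
V_ov = V_SG − |V_th| = 2.26 − 1.27 = 0.99 V.
Since V_SD = 4.55 V ≥ V_ov = 0.99 V, the device is in saturation.
I_D = ½ k_p V_ov² = 0.5 × 2.1 × 0.99² = 1.03 mA.

Saturation; I_D = 1.03 mA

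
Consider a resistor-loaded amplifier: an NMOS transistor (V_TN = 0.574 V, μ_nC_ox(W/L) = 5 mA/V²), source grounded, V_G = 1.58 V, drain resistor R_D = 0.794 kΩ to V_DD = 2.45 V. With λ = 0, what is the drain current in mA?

V_GS = V_G = 1.58 V, so V_ov = 1.58 − 0.574 = 1.01 V.
Assume saturation: I_D = ½ k_n V_ov² = 0.5 × 5 × 1.01² = 2.53 mA, giving V_DS = V_DD − I_D R_D = 2.45 − 2.53 × 0.794 = 0.441 V.
But 0.441 V < V_ov = 1.01 V, so the device is actually in triode.
In triode I_D = k_n[V_ov V_DS − ½ V_DS²] and I_D = (V_DD − V_DS)/R_D. Equating: 1.99 V_DS² − 4.994 V_DS + 2.45 = 0, giving V_DS = 0.668 V (the root below V_ov).
I_D = (2.45 − 0.668) / 0.794 = 2.24 mA.

I_D = 2.24 mA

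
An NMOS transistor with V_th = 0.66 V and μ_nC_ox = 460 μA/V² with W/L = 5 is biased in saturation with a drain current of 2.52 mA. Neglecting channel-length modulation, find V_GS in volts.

k_n = μ_nC_ox · (W/L) = 2.3 mA/V².
In saturation I_D = ½ k_n (V_GS − V_th)², so V_GS − V_th = √(2 I_D / k_n) = √(2 × 2.52 / 2.3) = 1.48 V.
V_GS = 0.66 + 1.48 = 2.14 V.

V_GS = 2.14 V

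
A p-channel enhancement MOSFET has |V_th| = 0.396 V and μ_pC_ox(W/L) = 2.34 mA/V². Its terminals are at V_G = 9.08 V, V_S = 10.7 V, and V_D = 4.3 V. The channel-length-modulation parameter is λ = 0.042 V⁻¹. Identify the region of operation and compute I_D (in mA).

V_SG = V_S − V_G = 10.7 − 9.08 = 1.62 V; V_SD = V_S − V_D = 10.7 − 4.3 = 6.4 V.
V_ov = V_SG − |V_th| = 1.62 − 0.396 = 1.22 V.
Since V_SD = 6.4 V ≥ V_ov = 1.22 V, the device is in saturation.
I_D = ½ k_p V_ov² (1 + λ V_SD) = 0.5 × 2.34 × 1.22² × (1 + 0.042 × 6.4) = 2.22 mA.

Saturation; I_D = 2.22 mA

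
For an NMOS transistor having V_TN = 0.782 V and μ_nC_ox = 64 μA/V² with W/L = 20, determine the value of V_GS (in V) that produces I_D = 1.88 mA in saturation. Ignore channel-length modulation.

V_GS = 2.50 V

k_n = μ_nC_ox · (W/L) = 1.28 mA/V².
In saturation I_D = ½ k_n (V_GS − V_TN)², so V_GS − V_TN = √(2 I_D / k_n) = √(2 × 1.88 / 1.28) = 1.71 V.
V_GS = 0.782 + 1.71 = 2.5 V.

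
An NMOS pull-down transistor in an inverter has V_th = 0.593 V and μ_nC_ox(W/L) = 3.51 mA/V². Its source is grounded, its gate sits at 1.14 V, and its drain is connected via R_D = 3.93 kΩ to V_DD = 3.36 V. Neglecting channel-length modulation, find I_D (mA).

V_GS = V_G = 1.14 V, so V_ov = 1.14 − 0.593 = 0.547 V.
Assume saturation: I_D = ½ k_n V_ov² = 0.5 × 3.51 × 0.547² = 0.525 mA, giving V_DS = V_DD − I_D R_D = 3.36 − 0.525 × 3.93 = 1.3 V.
V_DS = 1.3 V ≥ V_ov = 0.547 V, confirming saturation.

I_D = 0.525 mA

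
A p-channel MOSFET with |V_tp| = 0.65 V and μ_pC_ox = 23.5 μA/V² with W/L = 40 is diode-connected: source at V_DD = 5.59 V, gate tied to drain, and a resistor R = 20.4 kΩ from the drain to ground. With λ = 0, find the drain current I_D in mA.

I_D = 0.209 mA

With gate tied to drain, V_SG = V_SD ≥ V_SG − |V_tp|, so the device is in saturation.
k_p = μ_pC_ox · (W/L) = 0.94 mA/V².
KCL at the drain: ½ k_p (V_SG − |V_tp|)² = (V_DD − V_SG)/R.
Let x = V_SG − 0.65. Then 9.59 x² + x − 4.94 = 0, giving x = 0.668 V (positive root), so V_SG = 1.32 V.
I_D = (V_DD − V_SG)/R = (5.59 − 1.32) / 20.4 = 0.209 mA.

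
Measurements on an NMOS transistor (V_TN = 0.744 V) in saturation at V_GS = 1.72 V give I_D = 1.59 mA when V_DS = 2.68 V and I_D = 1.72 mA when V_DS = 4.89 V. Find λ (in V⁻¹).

λ = 0.0411 V⁻¹

With V_GS fixed, I_D ∝ (1 + λ V_DS) in saturation, so I_D2/I_D1 = (1 + λ V_DS2)/(1 + λ V_DS1).
1.72/1.59 = 1.082 = (1 + 4.89 λ)/(1 + 2.68 λ).
Solving: λ (I_D1 V_DS2 − I_D2 V_DS1) = I_D2 − I_D1, so λ = (1.72 − 1.59) / (1.59 × 4.89 − 1.72 × 2.68) = 0.13 / 3.17 = 0.0411 V⁻¹.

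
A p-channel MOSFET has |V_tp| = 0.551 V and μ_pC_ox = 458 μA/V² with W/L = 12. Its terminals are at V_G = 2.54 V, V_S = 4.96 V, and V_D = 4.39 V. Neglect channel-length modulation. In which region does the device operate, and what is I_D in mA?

V_SG = V_S − V_G = 4.96 − 2.54 = 2.42 V; V_SD = V_S − V_D = 4.96 − 4.39 = 0.57 V.
k_p = μ_pC_ox · (W/L) = 5.496 mA/V².
V_ov = V_SG − |V_tp| = 2.42 − 0.551 = 1.87 V.
Since V_SD = 0.57 V < V_ov = 1.87 V, the device is in the triode region.
I_D = k_p [V_ov · V_SD − ½ V_SD²] = 5.496 × [1.87 × 0.57 − 0.5 × 0.57²] = 4.96 mA.

Triode; I_D = 4.96 mA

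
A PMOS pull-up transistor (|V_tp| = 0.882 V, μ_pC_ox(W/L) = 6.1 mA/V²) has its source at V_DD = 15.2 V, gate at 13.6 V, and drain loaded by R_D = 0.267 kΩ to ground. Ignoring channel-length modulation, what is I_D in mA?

V_SG = V_DD − V_G = 15.2 − 13.6 = 1.6 V, so V_ov = 1.6 − 0.882 = 0.718 V.
Assume saturation: I_D = ½ k_p V_ov² = 0.5 × 6.1 × 0.718² = 1.57 mA, giving V_SD = V_DD − I_D R_D = 15.2 − 1.57 × 0.267 = 14.8 V.
V_SD = 14.8 V ≥ V_ov = 0.718 V, confirming saturation.

I_D = 1.57 mA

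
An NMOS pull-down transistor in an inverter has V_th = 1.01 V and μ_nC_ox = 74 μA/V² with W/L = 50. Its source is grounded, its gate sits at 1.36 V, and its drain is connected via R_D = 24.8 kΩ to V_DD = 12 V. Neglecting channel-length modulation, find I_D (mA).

V_GS = V_G = 1.36 V, so V_ov = 1.36 − 1.01 = 0.35 V.
k_n = μ_nC_ox · (W/L) = 3.7 mA/V².
Assume saturation: I_D = ½ k_n V_ov² = 0.5 × 3.7 × 0.35² = 0.227 mA, giving V_DS = V_DD − I_D R_D = 12 − 0.227 × 24.8 = 6.38 V.
V_DS = 6.38 V ≥ V_ov = 0.35 V, confirming saturation.

I_D = 0.227 mA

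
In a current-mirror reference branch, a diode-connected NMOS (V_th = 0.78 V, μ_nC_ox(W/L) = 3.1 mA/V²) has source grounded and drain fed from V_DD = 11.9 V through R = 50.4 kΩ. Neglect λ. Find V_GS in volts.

With gate tied to drain, V_GS = V_DS ≥ V_GS − V_th, so the device is in saturation.
KCL at the drain: ½ k_n (V_GS − V_th)² = (V_DD − V_GS)/R.
Let x = V_GS − 0.78. Then 78.1 x² + x − 11.12 = 0, giving x = 0.371 V (positive root), so V_GS = 1.15 V.
I_D = (V_DD − V_GS)/R = (11.9 − 1.15) / 50.4 = 0.213 mA.

V_GS = 1.15 V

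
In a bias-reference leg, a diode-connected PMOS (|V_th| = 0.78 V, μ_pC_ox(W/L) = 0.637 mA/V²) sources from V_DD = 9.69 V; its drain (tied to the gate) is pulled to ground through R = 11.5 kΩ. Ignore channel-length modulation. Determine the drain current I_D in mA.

With gate tied to drain, V_SG = V_SD ≥ V_SG − |V_th|, so the device is in saturation.
KCL at the drain: ½ k_p (V_SG − |V_th|)² = (V_DD − V_SG)/R.
Let x = V_SG − 0.78. Then 3.66 x² + x − 8.91 = 0, giving x = 1.43 V (positive root), so V_SG = 2.21 V.
I_D = (V_DD − V_SG)/R = (9.69 − 2.21) / 11.5 = 0.651 mA.

I_D = 0.651 mA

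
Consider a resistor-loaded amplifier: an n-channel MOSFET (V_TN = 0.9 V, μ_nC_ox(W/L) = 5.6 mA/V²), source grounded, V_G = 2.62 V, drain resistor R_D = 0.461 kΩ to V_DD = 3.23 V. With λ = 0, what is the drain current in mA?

V_GS = V_G = 2.62 V, so V_ov = 2.62 − 0.9 = 1.72 V.
Assume saturation: I_D = ½ k_n V_ov² = 0.5 × 5.6 × 1.72² = 8.28 mA, giving V_DS = V_DD − I_D R_D = 3.23 − 8.28 × 0.461 = -0.589 V.
But -0.589 V < V_ov = 1.72 V, so the device is actually in triode.
In triode I_D = k_n[V_ov V_DS − ½ V_DS²] and I_D = (V_DD − V_DS)/R_D. Equating: 1.29 V_DS² − 5.44 V_DS + 3.23 = 0, giving V_DS = 0.715 V (the root below V_ov).
I_D = (3.23 − 0.715) / 0.461 = 5.46 mA.

I_D = 5.46 mA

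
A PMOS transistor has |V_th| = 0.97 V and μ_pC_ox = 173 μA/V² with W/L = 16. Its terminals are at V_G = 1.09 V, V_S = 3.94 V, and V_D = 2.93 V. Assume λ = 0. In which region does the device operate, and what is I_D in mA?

Triode; I_D = 3.84 mA

V_SG = V_S − V_G = 3.94 − 1.09 = 2.85 V; V_SD = V_S − V_D = 3.94 − 2.93 = 1.01 V.
k_p = μ_pC_ox · (W/L) = 2.768 mA/V².
V_ov = V_SG − |V_th| = 2.85 − 0.97 = 1.88 V.
Since V_SD = 1.01 V < V_ov = 1.88 V, the device is in the triode region.
I_D = k_p [V_ov · V_SD − ½ V_SD²] = 2.768 × [1.88 × 1.01 − 0.5 × 1.01²] = 3.84 mA.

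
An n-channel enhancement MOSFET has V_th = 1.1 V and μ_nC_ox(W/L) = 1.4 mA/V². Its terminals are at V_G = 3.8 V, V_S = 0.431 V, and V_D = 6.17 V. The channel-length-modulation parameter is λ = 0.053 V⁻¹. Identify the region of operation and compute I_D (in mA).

Saturation; I_D = 4.70 mA

V_GS = V_G − V_S = 3.8 − 0.431 = 3.37 V; V_DS = V_D − V_S = 6.17 − 0.431 = 5.74 V.
V_ov = V_GS − V_th = 3.37 − 1.1 = 2.27 V.
Since V_DS = 5.74 V ≥ V_ov = 2.27 V, the device is in saturation.
I_D = ½ k_n V_ov² (1 + λ V_DS) = 0.5 × 1.4 × 2.27² × (1 + 0.053 × 5.74) = 4.7 mA.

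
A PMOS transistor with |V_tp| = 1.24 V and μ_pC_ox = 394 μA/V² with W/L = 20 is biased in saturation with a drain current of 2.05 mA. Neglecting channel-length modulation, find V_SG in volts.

V_SG = 1.96 V

k_p = μ_pC_ox · (W/L) = 7.88 mA/V².
In saturation I_D = ½ k_p (V_SG − |V_tp|)², so V_SG − |V_tp| = √(2 I_D / k_p) = √(2 × 2.05 / 7.88) = 0.721 V.
V_SG = 1.24 + 0.721 = 1.96 V.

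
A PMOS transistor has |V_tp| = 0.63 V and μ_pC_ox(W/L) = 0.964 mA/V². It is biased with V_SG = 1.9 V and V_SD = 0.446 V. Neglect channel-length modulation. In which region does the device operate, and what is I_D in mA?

V_ov = V_SG − |V_tp| = 1.9 − 0.63 = 1.27 V.
Since V_SD = 0.446 V < V_ov = 1.27 V, the device is in the triode region.
I_D = k_p [V_ov · V_SD − ½ V_SD²] = 0.964 × [1.27 × 0.446 − 0.5 × 0.446²] = 0.45 mA.

Triode; I_D = 0.450 mA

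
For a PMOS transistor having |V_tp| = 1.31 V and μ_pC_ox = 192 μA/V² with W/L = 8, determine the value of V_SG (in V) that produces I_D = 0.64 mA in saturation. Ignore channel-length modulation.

k_p = μ_pC_ox · (W/L) = 1.536 mA/V².
In saturation I_D = ½ k_p (V_SG − |V_tp|)², so V_SG − |V_tp| = √(2 I_D / k_p) = √(2 × 0.64 / 1.536) = 0.913 V.
V_SG = 1.31 + 0.913 = 2.22 V.

V_SG = 2.22 V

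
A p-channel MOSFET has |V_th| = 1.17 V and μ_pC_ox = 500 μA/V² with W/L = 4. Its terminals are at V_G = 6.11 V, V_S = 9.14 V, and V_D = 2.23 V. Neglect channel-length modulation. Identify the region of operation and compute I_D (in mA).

Saturation; I_D = 3.46 mA

V_SG = V_S − V_G = 9.14 − 6.11 = 3.03 V; V_SD = V_S − V_D = 9.14 − 2.23 = 6.91 V.
k_p = μ_pC_ox · (W/L) = 2 mA/V².
V_ov = V_SG − |V_th| = 3.03 − 1.17 = 1.86 V.
Since V_SD = 6.91 V ≥ V_ov = 1.86 V, the device is in saturation.
I_D = ½ k_p V_ov² = 0.5 × 2 × 1.86² = 3.46 mA.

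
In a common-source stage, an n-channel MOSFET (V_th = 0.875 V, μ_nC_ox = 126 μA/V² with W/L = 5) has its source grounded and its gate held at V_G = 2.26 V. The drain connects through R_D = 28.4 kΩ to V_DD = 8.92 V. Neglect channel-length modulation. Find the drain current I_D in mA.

I_D = 0.300 mA

V_GS = V_G = 2.26 V, so V_ov = 2.26 − 0.875 = 1.38 V.
k_n = μ_nC_ox · (W/L) = 0.63 mA/V².
Assume saturation: I_D = ½ k_n V_ov² = 0.5 × 0.63 × 1.38² = 0.604 mA, giving V_DS = V_DD − I_D R_D = 8.92 − 0.604 × 28.4 = -8.24 V.
But -8.24 V < V_ov = 1.38 V, so the device is actually in triode.
In triode I_D = k_n[V_ov V_DS − ½ V_DS²] and I_D = (V_DD − V_DS)/R_D. Equating: 8.95 V_DS² − 25.78 V_DS + 8.92 = 0, giving V_DS = 0.402 V (the root below V_ov).
I_D = (8.92 − 0.402) / 28.4 = 0.3 mA.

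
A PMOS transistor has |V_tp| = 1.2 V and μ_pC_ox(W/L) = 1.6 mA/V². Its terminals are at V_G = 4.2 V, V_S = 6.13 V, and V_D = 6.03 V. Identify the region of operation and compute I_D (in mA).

Triode; I_D = 0.109 mA

V_SG = V_S − V_G = 6.13 − 4.2 = 1.93 V; V_SD = V_S − V_D = 6.13 − 6.03 = 0.1 V.
V_ov = V_SG − |V_tp| = 1.93 − 1.2 = 0.73 V.
Since V_SD = 0.1 V < V_ov = 0.73 V, the device is in the triode region.
I_D = k_p [V_ov · V_SD − ½ V_SD²] = 1.6 × [0.73 × 0.1 − 0.5 × 0.1²] = 0.109 mA.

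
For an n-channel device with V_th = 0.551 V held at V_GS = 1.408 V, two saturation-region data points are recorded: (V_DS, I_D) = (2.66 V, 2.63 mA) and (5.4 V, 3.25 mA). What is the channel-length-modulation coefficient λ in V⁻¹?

With V_GS fixed, I_D ∝ (1 + λ V_DS) in saturation, so I_D2/I_D1 = (1 + λ V_DS2)/(1 + λ V_DS1).
3.25/2.63 = 1.236 = (1 + 5.4 λ)/(1 + 2.66 λ).
Solving: λ (I_D1 V_DS2 − I_D2 V_DS1) = I_D2 − I_D1, so λ = (3.25 − 2.63) / (2.63 × 5.4 − 3.25 × 2.66) = 0.62 / 5.56 = 0.112 V⁻¹.

λ = 0.112 V⁻¹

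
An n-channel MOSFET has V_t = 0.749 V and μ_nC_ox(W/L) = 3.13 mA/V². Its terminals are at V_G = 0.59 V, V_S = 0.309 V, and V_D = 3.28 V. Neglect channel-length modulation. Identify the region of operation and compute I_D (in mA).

V_GS = V_G − V_S = 0.59 − 0.309 = 0.281 V; V_DS = V_D − V_S = 3.28 − 0.309 = 2.97 V.
V_GS = 0.281 V < V_t = 0.749 V, so the transistor is in cutoff.

Cutoff; I_D = 0 mA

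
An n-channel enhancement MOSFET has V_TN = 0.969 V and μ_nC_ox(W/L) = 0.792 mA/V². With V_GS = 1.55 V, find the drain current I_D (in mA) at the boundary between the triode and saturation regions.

At the boundary V_DS = V_ov = V_GS − V_TN = 1.55 − 0.969 = 0.581 V.
I_D = ½ k_n V_ov² = 0.5 × 0.792 × 0.581² = 0.134 mA.

I_D = 0.134 mA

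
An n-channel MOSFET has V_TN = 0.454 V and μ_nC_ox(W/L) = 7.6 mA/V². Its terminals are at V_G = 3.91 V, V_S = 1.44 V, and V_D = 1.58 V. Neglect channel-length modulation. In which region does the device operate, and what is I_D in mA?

Triode; I_D = 2.07 mA

V_GS = V_G − V_S = 3.91 − 1.44 = 2.47 V; V_DS = V_D − V_S = 1.58 − 1.44 = 0.14 V.
V_ov = V_GS − V_TN = 2.47 − 0.454 = 2.02 V.
Since V_DS = 0.14 V < V_ov = 2.02 V, the device is in the triode region.
I_D = k_n [V_ov · V_DS − ½ V_DS²] = 7.6 × [2.02 × 0.14 − 0.5 × 0.14²] = 2.07 mA.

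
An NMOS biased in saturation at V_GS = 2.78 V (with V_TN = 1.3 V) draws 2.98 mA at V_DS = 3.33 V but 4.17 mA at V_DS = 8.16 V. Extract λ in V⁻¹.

λ = 0.114 V⁻¹

With V_GS fixed, I_D ∝ (1 + λ V_DS) in saturation, so I_D2/I_D1 = (1 + λ V_DS2)/(1 + λ V_DS1).
4.17/2.98 = 1.399 = (1 + 8.16 λ)/(1 + 3.33 λ).
Solving: λ (I_D1 V_DS2 − I_D2 V_DS1) = I_D2 − I_D1, so λ = (4.17 − 2.98) / (2.98 × 8.16 − 4.17 × 3.33) = 1.19 / 10.4 = 0.114 V⁻¹.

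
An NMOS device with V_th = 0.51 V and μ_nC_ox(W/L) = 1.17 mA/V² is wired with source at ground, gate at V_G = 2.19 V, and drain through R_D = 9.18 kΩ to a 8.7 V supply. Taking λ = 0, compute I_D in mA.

V_GS = V_G = 2.19 V, so V_ov = 2.19 − 0.51 = 1.68 V.
Assume saturation: I_D = ½ k_n V_ov² = 0.5 × 1.17 × 1.68² = 1.65 mA, giving V_DS = V_DD − I_D R_D = 8.7 − 1.65 × 9.18 = -6.46 V.
But -6.46 V < V_ov = 1.68 V, so the device is actually in triode.
In triode I_D = k_n[V_ov V_DS − ½ V_DS²] and I_D = (V_DD − V_DS)/R_D. Equating: 5.37 V_DS² − 19.04 V_DS + 8.7 = 0, giving V_DS = 0.539 V (the root below V_ov).
I_D = (8.7 − 0.539) / 9.18 = 0.889 mA.

I_D = 0.889 mA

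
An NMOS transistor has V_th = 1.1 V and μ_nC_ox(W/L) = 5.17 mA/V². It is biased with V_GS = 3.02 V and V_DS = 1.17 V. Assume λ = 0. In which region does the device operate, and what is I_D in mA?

V_ov = V_GS − V_th = 3.02 − 1.1 = 1.92 V.
Since V_DS = 1.17 V < V_ov = 1.92 V, the device is in the triode region.
I_D = k_n [V_ov · V_DS − ½ V_DS²] = 5.17 × [1.92 × 1.17 − 0.5 × 1.17²] = 8.08 mA.

Triode; I_D = 8.08 mA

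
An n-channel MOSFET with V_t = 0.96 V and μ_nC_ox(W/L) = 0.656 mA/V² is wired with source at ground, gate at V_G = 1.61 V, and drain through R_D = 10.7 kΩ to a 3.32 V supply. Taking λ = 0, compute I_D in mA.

I_D = 0.139 mA

V_GS = V_G = 1.61 V, so V_ov = 1.61 − 0.96 = 0.65 V.
Assume saturation: I_D = ½ k_n V_ov² = 0.5 × 0.656 × 0.65² = 0.139 mA, giving V_DS = V_DD − I_D R_D = 3.32 − 0.139 × 10.7 = 1.84 V.
V_DS = 1.84 V ≥ V_ov = 0.65 V, confirming saturation.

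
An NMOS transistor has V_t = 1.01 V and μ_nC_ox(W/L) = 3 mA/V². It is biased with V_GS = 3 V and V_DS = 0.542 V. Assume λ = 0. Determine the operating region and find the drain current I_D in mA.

Triode; I_D = 2.80 mA

V_ov = V_GS − V_t = 3 − 1.01 = 1.99 V.
Since V_DS = 0.542 V < V_ov = 1.99 V, the device is in the triode region.
I_D = k_n [V_ov · V_DS − ½ V_DS²] = 3 × [1.99 × 0.542 − 0.5 × 0.542²] = 2.8 mA.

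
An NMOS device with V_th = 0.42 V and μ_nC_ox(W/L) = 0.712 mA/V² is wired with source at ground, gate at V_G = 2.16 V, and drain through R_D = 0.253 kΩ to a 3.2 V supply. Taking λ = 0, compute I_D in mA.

I_D = 1.08 mA

V_GS = V_G = 2.16 V, so V_ov = 2.16 − 0.42 = 1.74 V.
Assume saturation: I_D = ½ k_n V_ov² = 0.5 × 0.712 × 1.74² = 1.08 mA, giving V_DS = V_DD − I_D R_D = 3.2 − 1.08 × 0.253 = 2.93 V.
V_DS = 2.93 V ≥ V_ov = 1.74 V, confirming saturation.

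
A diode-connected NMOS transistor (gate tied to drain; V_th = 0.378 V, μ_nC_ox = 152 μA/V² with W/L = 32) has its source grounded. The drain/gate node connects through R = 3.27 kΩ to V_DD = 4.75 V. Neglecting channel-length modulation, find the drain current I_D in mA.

With gate tied to drain, V_GS = V_DS ≥ V_GS − V_th, so the device is in saturation.
k_n = μ_nC_ox · (W/L) = 4.864 mA/V².
KCL at the drain: ½ k_n (V_GS − V_th)² = (V_DD − V_GS)/R.
Let x = V_GS − 0.378. Then 7.95 x² + x − 4.372 = 0, giving x = 0.681 V (positive root), so V_GS = 1.06 V.
I_D = (V_DD − V_GS)/R = (4.75 − 1.06) / 3.27 = 1.13 mA.

I_D = 1.13 mA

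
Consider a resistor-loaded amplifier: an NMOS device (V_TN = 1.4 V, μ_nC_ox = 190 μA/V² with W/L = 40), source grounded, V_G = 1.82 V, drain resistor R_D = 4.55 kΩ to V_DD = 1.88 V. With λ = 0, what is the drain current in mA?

I_D = 0.381 mA

V_GS = V_G = 1.82 V, so V_ov = 1.82 − 1.4 = 0.42 V.
k_n = μ_nC_ox · (W/L) = 7.6 mA/V².
Assume saturation: I_D = ½ k_n V_ov² = 0.5 × 7.6 × 0.42² = 0.67 mA, giving V_DS = V_DD − I_D R_D = 1.88 − 0.67 × 4.55 = -1.17 V.
But -1.17 V < V_ov = 0.42 V, so the device is actually in triode.
In triode I_D = k_n[V_ov V_DS − ½ V_DS²] and I_D = (V_DD − V_DS)/R_D. Equating: 17.3 V_DS² − 15.52 V_DS + 1.88 = 0, giving V_DS = 0.144 V (the root below V_ov).
I_D = (1.88 − 0.144) / 4.55 = 0.381 mA.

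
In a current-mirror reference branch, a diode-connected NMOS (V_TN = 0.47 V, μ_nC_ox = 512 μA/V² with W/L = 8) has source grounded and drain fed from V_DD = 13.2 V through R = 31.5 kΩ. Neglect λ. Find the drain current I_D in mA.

I_D = 0.390 mA

With gate tied to drain, V_GS = V_DS ≥ V_GS − V_TN, so the device is in saturation.
k_n = μ_nC_ox · (W/L) = 4.096 mA/V².
KCL at the drain: ½ k_n (V_GS − V_TN)² = (V_DD − V_GS)/R.
Let x = V_GS − 0.47. Then 64.5 x² + x − 12.73 = 0, giving x = 0.437 V (positive root), so V_GS = 0.907 V.
I_D = (V_DD − V_GS)/R = (13.2 − 0.907) / 31.5 = 0.39 mA.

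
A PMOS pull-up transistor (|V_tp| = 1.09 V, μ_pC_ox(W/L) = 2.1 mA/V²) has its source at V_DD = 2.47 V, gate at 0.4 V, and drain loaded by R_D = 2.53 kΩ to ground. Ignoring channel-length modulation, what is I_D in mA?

V_SG = V_DD − V_G = 2.47 − 0.4 = 2.07 V, so V_ov = 2.07 − 1.09 = 0.98 V.
Assume saturation: I_D = ½ k_p V_ov² = 0.5 × 2.1 × 0.98² = 1.01 mA, giving V_SD = V_DD − I_D R_D = 2.47 − 1.01 × 2.53 = -0.0813 V.
But -0.0813 V < V_ov = 0.98 V, so the device is actually in triode.
In triode I_D = k_p[V_ov V_SD − ½ V_SD²] and I_D = (V_DD − V_SD)/R_D. Equating: 2.66 V_SD² − 6.207 V_SD + 2.47 = 0, giving V_SD = 0.509 V (the root below V_ov).
I_D = (2.47 − 0.509) / 2.53 = 0.775 mA.

I_D = 0.775 mA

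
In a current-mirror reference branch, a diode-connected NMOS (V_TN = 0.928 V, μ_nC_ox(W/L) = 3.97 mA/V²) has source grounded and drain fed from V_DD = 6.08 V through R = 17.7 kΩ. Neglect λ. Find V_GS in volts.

With gate tied to drain, V_GS = V_DS ≥ V_GS − V_TN, so the device is in saturation.
KCL at the drain: ½ k_n (V_GS − V_TN)² = (V_DD − V_GS)/R.
Let x = V_GS − 0.928. Then 35.1 x² + x − 5.152 = 0, giving x = 0.369 V (positive root), so V_GS = 1.3 V.
I_D = (V_DD − V_GS)/R = (6.08 − 1.3) / 17.7 = 0.27 mA.

V_GS = 1.30 V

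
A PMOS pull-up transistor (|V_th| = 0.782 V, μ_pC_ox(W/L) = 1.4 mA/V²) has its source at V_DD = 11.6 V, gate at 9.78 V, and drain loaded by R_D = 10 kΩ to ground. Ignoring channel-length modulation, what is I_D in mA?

V_SG = V_DD − V_G = 11.6 − 9.78 = 1.82 V, so V_ov = 1.82 − 0.782 = 1.04 V.
Assume saturation: I_D = ½ k_p V_ov² = 0.5 × 1.4 × 1.04² = 0.754 mA, giving V_SD = V_DD − I_D R_D = 11.6 − 0.754 × 10 = 4.06 V.
V_SD = 4.06 V ≥ V_ov = 1.04 V, confirming saturation.

I_D = 0.754 mA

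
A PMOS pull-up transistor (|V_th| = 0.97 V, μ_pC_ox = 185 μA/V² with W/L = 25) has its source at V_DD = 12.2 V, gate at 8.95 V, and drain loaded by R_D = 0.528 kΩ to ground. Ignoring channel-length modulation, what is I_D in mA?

V_SG = V_DD − V_G = 12.2 − 8.95 = 3.25 V, so V_ov = 3.25 − 0.97 = 2.28 V.
k_p = μ_pC_ox · (W/L) = 4.625 mA/V².
Assume saturation: I_D = ½ k_p V_ov² = 0.5 × 4.625 × 2.28² = 12 mA, giving V_SD = V_DD − I_D R_D = 12.2 − 12 × 0.528 = 5.85 V.
V_SD = 5.85 V ≥ V_ov = 2.28 V, confirming saturation.

I_D = 12.0 mA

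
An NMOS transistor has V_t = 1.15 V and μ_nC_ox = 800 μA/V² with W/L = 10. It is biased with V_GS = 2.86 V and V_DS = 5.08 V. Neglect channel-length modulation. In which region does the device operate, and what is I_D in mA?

Saturation; I_D = 11.7 mA

k_n = μ_nC_ox · (W/L) = 8 mA/V².
V_ov = V_GS − V_t = 2.86 − 1.15 = 1.71 V.
Since V_DS = 5.08 V ≥ V_ov = 1.71 V, the device is in saturation.
I_D = ½ k_n V_ov² = 0.5 × 8 × 1.71² = 11.7 mA.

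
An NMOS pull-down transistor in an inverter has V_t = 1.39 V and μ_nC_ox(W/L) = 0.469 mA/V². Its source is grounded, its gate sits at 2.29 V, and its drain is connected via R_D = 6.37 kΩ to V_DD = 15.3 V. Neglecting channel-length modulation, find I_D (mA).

V_GS = V_G = 2.29 V, so V_ov = 2.29 − 1.39 = 0.9 V.
Assume saturation: I_D = ½ k_n V_ov² = 0.5 × 0.469 × 0.9² = 0.19 mA, giving V_DS = V_DD − I_D R_D = 15.3 − 0.19 × 6.37 = 14.1 V.
V_DS = 14.1 V ≥ V_ov = 0.9 V, confirming saturation.

I_D = 0.190 mA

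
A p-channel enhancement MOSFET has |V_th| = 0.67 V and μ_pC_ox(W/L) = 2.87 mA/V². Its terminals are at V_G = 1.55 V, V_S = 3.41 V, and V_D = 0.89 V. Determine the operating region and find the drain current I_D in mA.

V_SG = V_S − V_G = 3.41 − 1.55 = 1.86 V; V_SD = V_S − V_D = 3.41 − 0.89 = 2.52 V.
V_ov = V_SG − |V_th| = 1.86 − 0.67 = 1.19 V.
Since V_SD = 2.52 V ≥ V_ov = 1.19 V, the device is in saturation.
I_D = ½ k_p V_ov² = 0.5 × 2.87 × 1.19² = 2.03 mA.

Saturation; I_D = 2.03 mA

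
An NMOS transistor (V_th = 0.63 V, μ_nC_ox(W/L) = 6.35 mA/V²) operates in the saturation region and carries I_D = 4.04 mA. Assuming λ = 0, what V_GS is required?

V_GS = 1.76 V

In saturation I_D = ½ k_n (V_GS − V_th)², so V_GS − V_th = √(2 I_D / k_n) = √(2 × 4.04 / 6.35) = 1.13 V.
V_GS = 0.63 + 1.13 = 1.76 V.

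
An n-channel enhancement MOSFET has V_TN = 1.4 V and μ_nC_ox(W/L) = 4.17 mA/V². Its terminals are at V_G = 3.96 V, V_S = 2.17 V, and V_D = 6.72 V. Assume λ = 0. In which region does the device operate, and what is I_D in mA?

Saturation; I_D = 0.317 mA

V_GS = V_G − V_S = 3.96 − 2.17 = 1.79 V; V_DS = V_D − V_S = 6.72 − 2.17 = 4.55 V.
V_ov = V_GS − V_TN = 1.79 − 1.4 = 0.39 V.
Since V_DS = 4.55 V ≥ V_ov = 0.39 V, the device is in saturation.
I_D = ½ k_n V_ov² = 0.5 × 4.17 × 0.39² = 0.317 mA.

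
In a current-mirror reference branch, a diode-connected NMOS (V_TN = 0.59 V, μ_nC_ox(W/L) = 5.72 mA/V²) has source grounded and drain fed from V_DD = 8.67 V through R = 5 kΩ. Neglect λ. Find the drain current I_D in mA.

With gate tied to drain, V_GS = V_DS ≥ V_GS − V_TN, so the device is in saturation.
KCL at the drain: ½ k_n (V_GS − V_TN)² = (V_DD − V_GS)/R.
Let x = V_GS − 0.59. Then 14.3 x² + x − 8.08 = 0, giving x = 0.718 V (positive root), so V_GS = 1.31 V.
I_D = (V_DD − V_GS)/R = (8.67 − 1.31) / 5 = 1.47 mA.

I_D = 1.47 mA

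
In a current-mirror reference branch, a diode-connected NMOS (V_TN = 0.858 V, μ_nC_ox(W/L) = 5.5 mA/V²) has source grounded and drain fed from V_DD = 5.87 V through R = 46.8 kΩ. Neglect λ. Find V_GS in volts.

V_GS = 1.05 V

With gate tied to drain, V_GS = V_DS ≥ V_GS − V_TN, so the device is in saturation.
KCL at the drain: ½ k_n (V_GS − V_TN)² = (V_DD − V_GS)/R.
Let x = V_GS − 0.858. Then 129 x² + x − 5.012 = 0, giving x = 0.193 V (positive root), so V_GS = 1.05 V.
I_D = (V_DD − V_GS)/R = (5.87 − 1.05) / 46.8 = 0.103 mA.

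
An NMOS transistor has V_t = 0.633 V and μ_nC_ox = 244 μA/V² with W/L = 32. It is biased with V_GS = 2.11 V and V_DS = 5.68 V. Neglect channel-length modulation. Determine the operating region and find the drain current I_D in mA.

Saturation; I_D = 8.52 mA

k_n = μ_nC_ox · (W/L) = 7.808 mA/V².
V_ov = V_GS − V_t = 2.11 − 0.633 = 1.48 V.
Since V_DS = 5.68 V ≥ V_ov = 1.48 V, the device is in saturation.
I_D = ½ k_n V_ov² = 0.5 × 7.808 × 1.48² = 8.52 mA.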